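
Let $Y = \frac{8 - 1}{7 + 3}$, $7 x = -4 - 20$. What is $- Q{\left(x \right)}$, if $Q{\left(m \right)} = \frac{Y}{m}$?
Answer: $\frac{49}{240} \approx 0.20417$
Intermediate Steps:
$x = - \frac{24}{7}$ ($x = \frac{-4 - 20}{7} = \frac{1}{7} \left(-24\right) = - \frac{24}{7} \approx -3.4286$)
$Y = \frac{7}{10} \approx 0.7$
$Q{\left(m \right)} = \frac{7}{10 m}$
$- Q{\left(x \right)} = - \frac{7}{10 \left(- \frac{24}{7}\right)} = - \frac{7 \left(-7\right)}{10 \cdot 24} = \left(-1\right) \left(- \frac{49}{240}\right) = \frac{49}{240}$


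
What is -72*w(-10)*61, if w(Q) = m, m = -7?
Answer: 30744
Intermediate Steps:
w(Q) = -7
-72*w(-10)*61 = -72*(-7)*61 = 504*61 = 30744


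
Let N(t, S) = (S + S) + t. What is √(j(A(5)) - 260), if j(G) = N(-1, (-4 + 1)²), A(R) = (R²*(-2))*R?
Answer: 9*I*√3 ≈ 15.588*I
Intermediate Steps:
A(R) = -2*R³ (A(R) = (-2*R²)*R = -2*R³)
N(t, S) = t + 2*S (N(t, S) = 2*S + t = t + 2*S)
j(G) = 17 (j(G) = -1 + 2*(-4 + 1)² = -1 + 2*(-3)² = -1 + 2*9 = -1 + 18 = 17)
√(j(A(5)) - 260) = √(17 - 260) = √(-243) = 9*I*√3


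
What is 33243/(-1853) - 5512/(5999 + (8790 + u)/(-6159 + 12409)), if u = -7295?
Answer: -262058055907/13895737797 ≈ -18.859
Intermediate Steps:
33243/(-1853) - 5512/(5999 + (8790 + u)/(-6159 + 12409)) = 33243/(-1853) - 5512/(5999 + (8790 - 7295)/(-6159 + 12409)) = 33243*(-1/1853) - 5512/(5999 + 1495/6250) = -33243/1853 - 5512/(5999 + 1495*(1/6250)) = -33243/1853 - 5512/(5999 + 299/1250) = -33243/1853 - 5512/7499049/1250 = -33243/1853 - 5512*1250/7499049 = -33243/1853 - 6890000/7499049 = -262058055907/13895737797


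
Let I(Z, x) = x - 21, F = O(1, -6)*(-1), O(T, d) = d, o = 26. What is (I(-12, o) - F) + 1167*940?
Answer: 1096979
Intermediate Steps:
F = 6 (F = -6*(-1) = 6)
I(Z, x) = -21 + x
(I(-12, o) - F) + 1167*940 = ((-21 + 26) - 1*6) + 1167*940 = (5 - 6) + 1096980 = -1 + 1096980 = 1096979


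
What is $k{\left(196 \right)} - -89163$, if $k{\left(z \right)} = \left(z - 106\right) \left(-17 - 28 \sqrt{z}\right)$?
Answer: $52353$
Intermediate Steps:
$k{\left(z \right)} = \left(-106 + z\right) \left(-17 - 28 \sqrt{z}\right)$
$k{\left(196 \right)} - -89163 = \left(1802 - 28 \cdot 196^{\frac{3}{2}} - 3332 + 2968 \sqrt{196}\right) - -89163 = \left(1802 - 76832 - 3332 + 2968 \cdot 14\right) + 89163 = \left(1802 - 76832 - 3332 + 41552\right) + 89163 = -36810 + 89163 = 52353$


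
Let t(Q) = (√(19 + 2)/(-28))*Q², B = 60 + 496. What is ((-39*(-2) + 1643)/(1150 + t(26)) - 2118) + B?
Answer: -14312524104/9171817 + 290849*√21/9171817 ≈ -1560.3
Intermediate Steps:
B = 556
t(Q) = -√21*Q²/28 (t(Q) = (√21*(-1/28))*Q² = (-√21/28)*Q² = -√21*Q²/28)
((-39*(-2) + 1643)/(1150 + t(26)) - 2118) + B = ((-39*(-2) + 1643)/(1150 - 1/28*√21*26²) - 2118) + 556 = ((78 + 1643)/(1150 - 1/28*√21*676) - 2118) + 556 = (1721/(1150 - 169*√21/7) - 2118) + 556 = (-2118 + 1721/(1150 - 169*√21/7)) + 556 = -1562 + 1721/(1150 - 169*√21/7)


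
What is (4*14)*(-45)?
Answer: -2520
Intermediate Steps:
(4*14)*(-45) = 56*(-45) = -2520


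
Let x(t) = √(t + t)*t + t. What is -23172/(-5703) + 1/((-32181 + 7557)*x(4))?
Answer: 5325483629/1310686272 - √2/344736 ≈ 4.0631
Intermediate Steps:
x(t) = t + √2*t^(3/2) (x(t) = √(2*t)*t + t = (√2*√t)*t + t = √2*t^(3/2) + t = t + √2*t^(3/2))
-23172/(-5703) + 1/((-32181 + 7557)*x(4)) = -23172/(-5703) + 1/((-32181 + 7557)*(4 + √2*4^(3/2))) = -23172*(-1/5703) + 1/((-24624)*(4 + √2*8)) = 7724/1901 - 1/(24624*(4 + 8*√2))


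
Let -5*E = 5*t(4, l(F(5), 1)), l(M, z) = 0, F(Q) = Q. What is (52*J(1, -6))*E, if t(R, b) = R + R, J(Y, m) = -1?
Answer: 416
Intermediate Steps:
t(R, b) = 2*R
E = -8 (E = -2*4 = -8 ≈ -8.0000)
(52*J(1, -6))*E = (52*(-1))*(-8) = -52*(-8) = 416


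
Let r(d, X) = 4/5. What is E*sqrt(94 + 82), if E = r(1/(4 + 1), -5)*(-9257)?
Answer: -148112*sqrt(11)/5 ≈ -98246.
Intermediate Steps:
r(d, X) = 4/5 (r(d, X) = 4*(1/5) = 4/5)
E = -37028/5 (E = (4/5)*(-9257) = -37028/5 ≈ -7405.6)
E*sqrt(94 + 82) = -37028*sqrt(94 + 82)/5 = -148112*sqrt(11)/5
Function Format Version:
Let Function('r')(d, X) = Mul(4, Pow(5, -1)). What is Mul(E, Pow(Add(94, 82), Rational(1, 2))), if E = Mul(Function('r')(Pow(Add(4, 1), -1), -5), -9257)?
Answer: Mul(Rational(-148112, 5), Pow(11, Rational(1, 2))) ≈ -98246.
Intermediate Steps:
Function('r')(d, X) = Rational(4, 5) (Function('r')(d, X) = Mul(4, Rational(1, 5)) = Rational(4, 5))
E = Rational(-37028, 5) (E = Mul(Rational(4, 5), -9257) = Rational(-37028, 5) ≈ -7405.6)
Mul(E, Pow(Add(94, 82), Rational(1, 2))) = Mul(Rational(-37028, 5), Pow(Add(94, 82), Rational(1, 2))) = Mul(Rational(-37028, 5), Pow(176, Rational(1, 2))) = Mul(Rational(-37028, 5), Mul(4, Pow(11, Rational(1, 2)))) = Mul(Rational(-148112, 5), Pow(11, Rational(1, 2)))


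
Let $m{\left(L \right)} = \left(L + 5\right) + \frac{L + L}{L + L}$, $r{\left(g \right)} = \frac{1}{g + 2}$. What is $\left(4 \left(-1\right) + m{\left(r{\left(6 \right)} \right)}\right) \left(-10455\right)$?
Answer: $- \frac{177735}{8} \approx -22217.0$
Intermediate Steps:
$r{\left(g \right)} = \frac{1}{2 + g}$
$m{\left(L \right)} = 6 + L$ ($m{\left(L \right)} = \left(5 + L\right) + \frac{2 L}{2 L} = \left(5 + L\right) + 2 L \frac{1}{2 L} = \left(5 + L\right) + 1 = 6 + L$)
$\left(4 \left(-1\right) + m{\left(r{\left(6 \right)} \right)}\right) \left(-10455\right) = \left(4 \left(-1\right) + \left(6 + \frac{1}{2 + 6}\right)\right) \left(-10455\right) = \left(-4 + \left(6 + \frac{1}{8}\right)\right) \left(-10455\right) = \left(-4 + \frac{49}{8}\right) \left(-10455\right) = \frac{17}{8} \left(-10455\right) = - \frac{177735}{8}$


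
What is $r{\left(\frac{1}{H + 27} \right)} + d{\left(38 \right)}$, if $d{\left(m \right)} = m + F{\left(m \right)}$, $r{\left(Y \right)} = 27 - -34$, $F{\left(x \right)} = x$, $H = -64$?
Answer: $137$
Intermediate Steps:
$r{\left(Y \right)} = 61$ ($r{\left(Y \right)} = 27 + 34 = 61$)
$d{\left(m \right)} = 2 m$ ($d{\left(m \right)} = m + m = 2 m$)
$r{\left(\frac{1}{H + 27} \right)} + d{\left(38 \right)} = 61 + 2 \cdot 38 = 61 + 76 = 137$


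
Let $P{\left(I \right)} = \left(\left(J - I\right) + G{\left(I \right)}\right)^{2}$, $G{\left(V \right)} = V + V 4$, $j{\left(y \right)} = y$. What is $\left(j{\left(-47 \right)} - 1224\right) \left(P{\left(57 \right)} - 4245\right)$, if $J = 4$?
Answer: $-63014909$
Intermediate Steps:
$G{\left(V \right)} = 5 V$ ($G{\left(V \right)} = V + 4 V = 5 V$)
$P{\left(I \right)} = \left(4 + 4 I\right)^{2}$ ($P{\left(I \right)} = \left(\left(4 - I\right) + 5 I\right)^{2} = \left(4 + 4 I\right)^{2}$)
$\left(j{\left(-47 \right)} - 1224\right) \left(P{\left(57 \right)} - 4245\right) = \left(-47 - 1224\right) \left(16 \left(1 + 57\right)^{2} - 4245\right) = - 1271 \left(16 \cdot 58^{2} - 4245\right) = - 1271 \left(16 \cdot 3364 - 4245\right) = - 1271 \left(53824 - 4245\right) = \left(-1271\right) 49579 = -63014909$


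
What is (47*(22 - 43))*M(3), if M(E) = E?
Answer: -2961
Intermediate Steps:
(47*(22 - 43))*M(3) = (47*(22 - 43))*3 = (47*(-21))*3 = -987*3 = -2961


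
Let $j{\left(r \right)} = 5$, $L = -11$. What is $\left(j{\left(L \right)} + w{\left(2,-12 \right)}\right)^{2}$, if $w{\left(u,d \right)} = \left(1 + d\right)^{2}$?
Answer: $15876$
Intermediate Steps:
$\left(j{\left(L \right)} + w{\left(2,-12 \right)}\right)^{2} = \left(5 + \left(1 - 12\right)^{2}\right)^{2} = \left(5 + \left(-11\right)^{2}\right)^{2} = \left(5 + 121\right)^{2} = 126^{2} = 15876$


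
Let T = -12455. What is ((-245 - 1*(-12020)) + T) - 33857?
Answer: -34537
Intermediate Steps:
((-245 - 1*(-12020)) + T) - 33857 = ((-245 - 1*(-12020)) - 12455) - 33857 = ((-245 + 12020) - 12455) - 33857 = (11775 - 12455) - 33857 = -680 - 33857 = -34537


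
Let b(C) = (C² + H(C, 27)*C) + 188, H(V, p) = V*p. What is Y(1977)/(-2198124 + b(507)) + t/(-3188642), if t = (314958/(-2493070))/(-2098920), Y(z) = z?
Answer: 1374458237127120624413/3475728877854259314657200 ≈ 0.00039544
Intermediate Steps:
b(C) = 188 + 28*C² (b(C) = (C² + (C*27)*C) + 188 = (C² + (27*C)*C) + 188 = (C² + 27*C²) + 188 = 28*C² + 188 = 188 + 28*C²)
t = 52493/872125747400 (t = (314958*(-1/2493070))*(-1/2098920) = -157479/1246535*(-1/2098920) = 52493/872125747400 ≈ 6.0190e-8)
Y(1977)/(-2198124 + b(507)) + t/(-3188642) = 1977/(-2198124 + (188 + 28*507²)) + (52493/872125747400)/(-3188642) = 1977/(-2198124 + (188 + 28*257049)) + (52493/872125747400)*(-1/3188642) = 1977/(-2198124 + (188 + 7197372)) - 52493/2780896787441030800 = 1977/(-2198124 + 7197560) - 52493/2780896787441030800 = 1977/4999436 - 52493/2780896787441030800 = 1374458237127120624413/3475728877854259314657200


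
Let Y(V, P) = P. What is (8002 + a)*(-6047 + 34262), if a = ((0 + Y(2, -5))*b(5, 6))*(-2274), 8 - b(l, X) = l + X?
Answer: -736637220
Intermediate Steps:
b(l, X) = 8 - X - l (b(l, X) = 8 - (l + X) = 8 - (X + l) = 8 + (-X - l) = 8 - X - l)
a = -34110 (a = ((0 - 5)*(8 - 1*6 - 1*5))*(-2274) = -5*(8 - 6 - 5)*(-2274) = -5*(-3)*(-2274) = 15*(-2274) = -34110)
(8002 + a)*(-6047 + 34262) = (8002 - 34110)*(-6047 + 34262) = -26108*28215 = -736637220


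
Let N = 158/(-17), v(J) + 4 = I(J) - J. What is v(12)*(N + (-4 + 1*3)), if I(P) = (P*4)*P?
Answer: -98000/17 ≈ -5764.7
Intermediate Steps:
I(P) = 4*P² (I(P) = (4*P)*P = 4*P²)
v(J) = -4 - J + 4*J² (v(J) = -4 + (4*J² - J) = -4 + (-J + 4*J²) = -4 - J + 4*J²)
N = -158/17 (N = 158*(-1/17) = -158/17 ≈ -9.2941)
v(12)*(N + (-4 + 1*3)) = (-4 - 1*12 + 4*12²)*(-158/17 + (-4 + 1*3)) = (-4 - 12 + 4*144)*(-158/17 + (-4 + 3)) = (-4 - 12 + 576)*(-158/17 - 1) = 560*(-175/17) = -98000/17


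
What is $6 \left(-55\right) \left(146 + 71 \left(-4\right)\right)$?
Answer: $45540$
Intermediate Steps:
$6 \left(-55\right) \left(146 + 71 \left(-4\right)\right) = - 330 \left(146 - 284\right) = \left(-330\right) \left(-138\right) = 45540$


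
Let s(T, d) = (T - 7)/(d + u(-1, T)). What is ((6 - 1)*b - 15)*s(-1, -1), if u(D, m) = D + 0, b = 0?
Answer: -60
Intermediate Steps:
u(D, m) = D
s(T, d) = (-7 + T)/(-1 + d) (s(T, d) = (T - 7)/(d - 1) = (-7 + T)/(-1 + d))
((6 - 1)*b - 15)*s(-1, -1) = ((6 - 1)*0 - 15)*((-7 - 1)/(-1 - 1)) = (5*0 - 15)*(-8/(-2)) = (0 - 15)*(-½*(-8)) = -15*4 = -60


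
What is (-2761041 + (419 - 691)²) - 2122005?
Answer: -4809062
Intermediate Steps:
(-2761041 + (419 - 691)²) - 2122005 = (-2761041 + (-272)²) - 2122005 = (-2761041 + 73984) - 2122005 = -2687057 - 2122005 = -4809062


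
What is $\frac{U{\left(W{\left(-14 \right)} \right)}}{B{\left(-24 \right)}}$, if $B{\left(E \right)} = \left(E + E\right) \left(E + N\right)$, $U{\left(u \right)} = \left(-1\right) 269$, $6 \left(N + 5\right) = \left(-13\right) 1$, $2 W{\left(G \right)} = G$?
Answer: $- \frac{269}{1496} \approx -0.17981$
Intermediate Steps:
$W{\left(G \right)} = \frac{G}{2}$
$N = - \frac{43}{6}$ ($N = -5 + \frac{\left(-13\right) 1}{6} = -5 + \frac{1}{6} \left(-13\right) = -5 - \frac{13}{6} = - \frac{43}{6} \approx -7.1667$)
$U{\left(u \right)} = -269$
$B{\left(E \right)} = 2 E \left(- \frac{43}{6} + E\right)$ ($B{\left(E \right)} = \left(E + E\right) \left(E - \frac{43}{6}\right) = 2 E \left(- \frac{43}{6} + E\right)$)
$\frac{U{\left(W{\left(-14 \right)} \right)}}{B{\left(-24 \right)}} = - \frac{269}{\frac{1}{3} \left(-24\right) \left(-43 + 6 \left(-24\right)\right)} = - \frac{269}{\frac{1}{3} \left(-24\right) \left(-43 - 144\right)} = - \frac{269}{\frac{1}{3} \left(-24\right) \left(-187\right)} = - \frac{269}{1496}$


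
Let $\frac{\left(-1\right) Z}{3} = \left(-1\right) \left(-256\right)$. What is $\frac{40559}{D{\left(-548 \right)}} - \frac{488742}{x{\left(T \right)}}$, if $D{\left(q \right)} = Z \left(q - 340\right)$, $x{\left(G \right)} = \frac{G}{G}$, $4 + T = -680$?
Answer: $- \frac{333314183569}{681984} \approx -4.8874 \cdot 10^{5}$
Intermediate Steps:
$T = -684$ ($T = -4 - 680 = -684$)
$x{\left(G \right)} = 1$
$Z = -768$ ($Z = - 3 \left(\left(-1\right) \left(-256\right)\right) = \left(-3\right) 256 = -768$)
$D{\left(q \right)} = 261120 - 768 q$ ($D{\left(q \right)} = - 768 \left(q - 340\right) = - 768 \left(-340 + q\right) = 261120 - 768 q$)
$\frac{40559}{D{\left(-548 \right)}} - \frac{488742}{x{\left(T \right)}} = \frac{40559}{261120 - -420864} - \frac{488742}{1} = \frac{40559}{261120 + 420864} - 488742 = \frac{40559}{681984} - 488742 = - \frac{333314183569}{681984}$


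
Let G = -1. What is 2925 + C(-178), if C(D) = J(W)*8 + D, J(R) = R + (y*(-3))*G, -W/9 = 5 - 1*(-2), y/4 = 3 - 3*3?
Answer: 1667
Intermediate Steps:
y = -24 (y = 4*(3 - 3*3) = 4*(3 - 9) = 4*(-6) = -24)
W = -63 (W = -9*(5 - 1*(-2)) = -9*(5 + 2) = -9*7 = -63)
J(R) = -72 + R (J(R) = R - 24*(-3)*(-1) = R + 72*(-1) = R - 72 = -72 + R)
C(D) = -1080 + D (C(D) = (-72 - 63)*8 + D = -135*8 + D = -1080 + D)
2925 + C(-178) = 2925 + (-1080 - 178) = 2925 - 1258 = 1667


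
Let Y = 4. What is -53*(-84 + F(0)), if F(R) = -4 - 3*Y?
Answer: 5300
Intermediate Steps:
F(R) = -16 (F(R) = -4 - 3*4 = -4 - 12 = -16)
-53*(-84 + F(0)) = -53*(-84 - 16) = -53*(-100) = 5300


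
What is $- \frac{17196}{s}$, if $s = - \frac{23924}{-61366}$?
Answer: $- \frac{263812434}{5981} \approx -44108.0$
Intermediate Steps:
$s = \frac{11962}{30683}$ ($s = \left(-23924\right) \left(- \frac{1}{61366}\right) = \frac{11962}{30683} \approx 0.38986$)
$- \frac{17196}{s} = - \frac{17196}{\frac{11962}{30683}} = \left(-17196\right) \frac{30683}{11962} = - \frac{263812434}{5981}$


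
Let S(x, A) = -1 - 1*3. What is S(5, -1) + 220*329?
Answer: 72376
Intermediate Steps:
S(x, A) = -4 (S(x, A) = -1 - 3 = -4)
S(5, -1) + 220*329 = -4 + 220*329 = -4 + 72380 = 72376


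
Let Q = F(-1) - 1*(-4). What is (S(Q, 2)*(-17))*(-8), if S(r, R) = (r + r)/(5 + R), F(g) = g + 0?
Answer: 816/7 ≈ 116.57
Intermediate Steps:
F(g) = g
Q = 3 (Q = -1 - 1*(-4) = -1 + 4 = 3)
S(r, R) = 2*r/(5 + R) (S(r, R) = (2*r)/(5 + R) = 2*r/(5 + R))
(S(Q, 2)*(-17))*(-8) = ((2*3/(5 + 2))*(-17))*(-8) = ((2*3/7)*(-17))*(-8) = ((2*3*(1/7))*(-17))*(-8) = ((6/7)*(-17))*(-8) = -102/7*(-8) = 816/7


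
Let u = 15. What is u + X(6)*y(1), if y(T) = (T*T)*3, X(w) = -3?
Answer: 6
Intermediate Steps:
y(T) = 3*T**2 (y(T) = T**2*3 = 3*T**2)
u + X(6)*y(1) = 15 - 9*1**2 = 15 - 9 = 6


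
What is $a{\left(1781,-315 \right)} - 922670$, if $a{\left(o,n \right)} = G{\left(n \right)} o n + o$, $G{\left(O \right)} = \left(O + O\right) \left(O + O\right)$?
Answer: $-222667774389$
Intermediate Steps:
$G{\left(O \right)} = 4 O^{2}$ ($G{\left(O \right)} = 2 O 2 O = 4 O^{2}$)
$a{\left(o,n \right)} = o + 4 o n^{3}$ ($a{\left(o,n \right)} = 4 n^{2} o n + o = 4 o n^{2} n + o = 4 o n^{3} + o = o + 4 o n^{3}$)
$a{\left(1781,-315 \right)} - 922670 = 1781 \left(1 + 4 \left(-315\right)^{3}\right) - 922670 = 1781 \left(1 + 4 \left(-31255875\right)\right) - 922670 = 1781 \left(1 - 125023500\right) - 922670 = 1781 \left(-125023499\right) - 922670 = -222666851719 - 922670 = -222667774389$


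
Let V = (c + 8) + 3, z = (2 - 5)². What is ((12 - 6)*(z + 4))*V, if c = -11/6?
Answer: 715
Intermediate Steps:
c = -11/6 (c = -11*⅙ = -11/6 ≈ -1.8333)
z = 9 (z = (-3)² = 9)
V = 55/6 (V = (-11/6 + 8) + 3 = 37/6 + 3 = 55/6 ≈ 9.1667)
((12 - 6)*(z + 4))*V = ((12 - 6)*(9 + 4))*(55/6) = (6*13)*(55/6) = 78*(55/6) = 715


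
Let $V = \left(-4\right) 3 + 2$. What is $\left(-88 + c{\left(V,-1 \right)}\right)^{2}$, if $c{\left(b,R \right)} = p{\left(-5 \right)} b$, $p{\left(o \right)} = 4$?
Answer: $16384$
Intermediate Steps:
$V = -10$ ($V = -12 + 2 = -10$)
$c{\left(b,R \right)} = 4 b$
$\left(-88 + c{\left(V,-1 \right)}\right)^{2} = \left(-88 + 4 \left(-10\right)\right)^{2} = \left(-88 - 40\right)^{2} = \left(-128\right)^{2} = 16384$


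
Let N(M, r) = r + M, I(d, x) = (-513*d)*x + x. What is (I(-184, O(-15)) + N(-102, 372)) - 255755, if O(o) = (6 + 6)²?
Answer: 13337107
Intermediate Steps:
O(o) = 144 (O(o) = 12² = 144)
I(d, x) = x - 513*d*x (I(d, x) = -513*d*x + x = x - 513*d*x)
N(M, r) = M + r
(I(-184, O(-15)) + N(-102, 372)) - 255755 = (144*(1 - 513*(-184)) + (-102 + 372)) - 255755 = (144*(1 + 94392) + 270) - 255755 = (144*94393 + 270) - 255755 = (13592592 + 270) - 255755 = 13592862 - 255755 = 13337107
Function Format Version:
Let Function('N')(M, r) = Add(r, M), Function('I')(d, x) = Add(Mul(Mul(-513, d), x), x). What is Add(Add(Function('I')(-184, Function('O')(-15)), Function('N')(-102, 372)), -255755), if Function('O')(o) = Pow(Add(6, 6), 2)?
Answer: 13337107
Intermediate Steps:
Function('O')(o) = 144 (Function('O')(o) = Pow(12, 2) = 144)
Function('I')(d, x) = Add(x, Mul(-513, d, x)) (Function('I')(d, x) = Add(Mul(-513, d, x), x) = Add(x, Mul(-513, d, x)))
Function('N')(M, r) = Add(M, r)
Add(Add(Function('I')(-184, Function('O')(-15)), Function('N')(-102, 372)), -255755) = Add(Add(Mul(144, Add(1, Mul(-513, -184))), Add(-102, 372)), -255755) = Add(Add(Mul(144, Add(1, 94392)), 270), -255755) = Add(Add(Mul(144, 94393), 270), -255755) = Add(Add(13592592, 270), -255755) = Add(13592862, -255755) = 13337107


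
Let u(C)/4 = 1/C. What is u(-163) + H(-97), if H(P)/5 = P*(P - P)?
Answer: -4/163 ≈ -0.024540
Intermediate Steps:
H(P) = 0 (H(P) = 5*(P*(P - P)) = 5*(P*0) = 5*0 = 0)
u(C) = 4/C
u(-163) + H(-97) = 4/(-163) + 0 = 4*(-1/163) + 0 = -4/163 + 0 = -4/163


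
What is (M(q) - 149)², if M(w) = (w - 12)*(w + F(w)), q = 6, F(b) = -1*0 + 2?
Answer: 38809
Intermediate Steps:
F(b) = 2 (F(b) = 0 + 2 = 2)
M(w) = (-12 + w)*(2 + w) (M(w) = (w - 12)*(w + 2) = (-12 + w)*(2 + w))
(M(q) - 149)² = ((-24 + 6² - 10*6) - 149)² = ((-24 + 36 - 60) - 149)² = (-48 - 149)² = (-197)² = 38809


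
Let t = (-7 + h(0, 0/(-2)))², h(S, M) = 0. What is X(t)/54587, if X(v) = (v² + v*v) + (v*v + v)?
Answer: 7252/54587 ≈ 0.13285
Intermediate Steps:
t = 49 (t = (-7 + 0)² = (-7)² = 49)
X(v) = v + 3*v² (X(v) = (v² + v²) + (v² + v) = 2*v² + (v + v²) = v + 3*v²)
X(t)/54587 = (49*(1 + 3*49))/54587 = (49*(1 + 147))*(1/54587) = (49*148)*(1/54587) = 7252*(1/54587) = 7252/54587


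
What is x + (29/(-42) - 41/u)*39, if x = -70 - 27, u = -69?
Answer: -32443/322 ≈ -100.75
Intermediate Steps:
x = -97
x + (29/(-42) - 41/u)*39 = -97 + (29/(-42) - 41/(-69))*39 = -97 + (29*(-1/42) - 41*(-1/69))*39 = -97 + (-29/42 + 41/69)*39 = -97 - 31/322*39 = -97 - 1209/322 = -32443/322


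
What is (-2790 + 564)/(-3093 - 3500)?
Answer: 2226/6593 ≈ 0.33763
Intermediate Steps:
(-2790 + 564)/(-3093 - 3500) = -2226/(-6593) = -2226*(-1/6593) = 2226/6593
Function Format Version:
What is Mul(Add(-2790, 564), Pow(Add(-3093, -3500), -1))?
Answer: Rational(2226, 6593) ≈ 0.33763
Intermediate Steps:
Mul(Add(-2790, 564), Pow(Add(-3093, -3500), -1)) = Mul(-2226, Pow(-6593, -1)) = Mul(-2226, Rational(-1, 6593)) = Rational(2226, 6593)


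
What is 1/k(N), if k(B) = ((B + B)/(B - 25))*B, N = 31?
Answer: 3/961 ≈ 0.0031217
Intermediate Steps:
k(B) = 2*B**2/(-25 + B) (k(B) = ((2*B)/(-25 + B))*B = (2*B/(-25 + B))*B = 2*B**2/(-25 + B))
1/k(N) = 1/(2*31**2/(-25 + 31)) = 1/(2*961/6) = 1/(2*961*(1/6)) = 1/(961/3) = 3/961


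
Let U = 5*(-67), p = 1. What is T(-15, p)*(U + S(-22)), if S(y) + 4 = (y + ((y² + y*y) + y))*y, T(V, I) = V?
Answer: 310005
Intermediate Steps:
S(y) = -4 + y*(2*y + 2*y²) (S(y) = -4 + (y + ((y² + y*y) + y))*y = -4 + (y + ((y² + y²) + y))*y = -4 + (y + (2*y² + y))*y = -4 + (y + (y + 2*y²))*y = -4 + (2*y + 2*y²)*y = -4 + y*(2*y + 2*y²))
U = -335
T(-15, p)*(U + S(-22)) = -15*(-335 + (-4 + 2*(-22)² + 2*(-22)³)) = -15*(-335 + (-4 + 2*484 + 2*(-10648))) = -15*(-335 + (-4 + 968 - 21296)) = -15*(-335 - 20332) = -15*(-20667) = 310005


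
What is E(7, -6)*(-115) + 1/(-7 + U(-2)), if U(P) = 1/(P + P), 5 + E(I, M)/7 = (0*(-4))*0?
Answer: 116721/29 ≈ 4024.9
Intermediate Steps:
E(I, M) = -35 (E(I, M) = -35 + 7*((0*(-4))*0) = -35 + 7*(0*0) = -35 + 7*0 = -35 + 0 = -35)
U(P) = 1/(2*P)
E(7, -6)*(-115) + 1/(-7 + U(-2)) = -35*(-115) + 1/(-7 + (½)/(-2)) = 4025 + 1/(-7 + (½)*(-½)) = 4025 + 1/(-7 - ¼) = 4025 + 1/(-29/4) = 4025 - 4/29 = 116721/29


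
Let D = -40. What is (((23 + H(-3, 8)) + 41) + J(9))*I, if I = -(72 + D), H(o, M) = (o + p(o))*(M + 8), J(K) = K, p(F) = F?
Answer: 736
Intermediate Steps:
H(o, M) = 2*o*(8 + M) (H(o, M) = (o + o)*(M + 8) = (2*o)*(8 + M) = 2*o*(8 + M))
I = -32 (I = -(72 - 40) = -1*32 = -32)
(((23 + H(-3, 8)) + 41) + J(9))*I = (((23 + 2*(-3)*(8 + 8)) + 41) + 9)*(-32) = (((23 + 2*(-3)*16) + 41) + 9)*(-32) = (((23 - 96) + 41) + 9)*(-32) = ((-73 + 41) + 9)*(-32) = (-32 + 9)*(-32) = -23*(-32) = 736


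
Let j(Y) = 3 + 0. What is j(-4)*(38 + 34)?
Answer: 216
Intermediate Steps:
j(Y) = 3
j(-4)*(38 + 34) = 3*(38 + 34) = 3*72 = 216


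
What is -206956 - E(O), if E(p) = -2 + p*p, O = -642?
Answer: -619118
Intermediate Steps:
E(p) = -2 + p**2
-206956 - E(O) = -206956 - (-2 + (-642)**2) = -206956 - (-2 + 412164) = -206956 - 1*412162 = -206956 - 412162 = -619118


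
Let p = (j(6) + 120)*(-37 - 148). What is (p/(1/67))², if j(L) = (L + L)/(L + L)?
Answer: 2249385042025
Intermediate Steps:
j(L) = 1 (j(L) = (2*L)/((2*L)) = (2*L)*(1/(2*L)) = 1)
p = -22385 (p = (1 + 120)*(-37 - 148) = 121*(-185) = -22385)
(p/(1/67))² = (-22385/(1/67))² = (-22385/1/67)² = (-22385*67)² = (-1499795)² = 2249385042025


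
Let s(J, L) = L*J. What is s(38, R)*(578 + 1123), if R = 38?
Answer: 2456244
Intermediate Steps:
s(J, L) = J*L
s(38, R)*(578 + 1123) = (38*38)*(578 + 1123) = 1444*1701 = 2456244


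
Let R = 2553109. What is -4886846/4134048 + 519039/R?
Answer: -5165459182171/5277337577616 ≈ -0.97880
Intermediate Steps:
-4886846/4134048 + 519039/R = -4886846/4134048 + 519039/2553109 = -4886846*1/4134048 + 519039*(1/2553109) = -2443423/2067024 + 519039/2553109 = -5165459182171/5277337577616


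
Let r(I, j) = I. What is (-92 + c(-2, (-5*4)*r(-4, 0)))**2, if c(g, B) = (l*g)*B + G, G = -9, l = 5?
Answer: 811801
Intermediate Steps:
c(g, B) = -9 + 5*B*g (c(g, B) = (5*g)*B - 9 = 5*B*g - 9 = -9 + 5*B*g)
(-92 + c(-2, (-5*4)*r(-4, 0)))**2 = (-92 + (-9 + 5*(-5*4*(-4))*(-2)))**2 = (-92 + (-9 + 5*(-20*(-4))*(-2)))**2 = (-92 + (-9 + 5*80*(-2)))**2 = (-92 + (-9 - 800))**2 = (-92 - 809)**2 = (-901)**2 = 811801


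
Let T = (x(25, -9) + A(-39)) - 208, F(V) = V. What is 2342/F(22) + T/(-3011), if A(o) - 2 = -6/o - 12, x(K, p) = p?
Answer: 45868892/430573 ≈ 106.53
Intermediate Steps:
A(o) = -10 - 6/o (A(o) = 2 + (-6/o - 12) = 2 + (-12 - 6/o) = -10 - 6/o)
T = -2949/13 (T = (-9 + (-10 - 6/(-39))) - 208 = (-9 + (-10 - 6*(-1/39))) - 208 = (-9 + (-10 + 2/13)) - 208 = (-9 - 128/13) - 208 = -245/13 - 208 = -2949/13 ≈ -226.85)
2342/F(22) + T/(-3011) = 2342/22 - 2949/13/(-3011) = 2342*(1/22) - 2949/13*(-1/3011) = 1171/11 + 2949/39143 = 45868892/430573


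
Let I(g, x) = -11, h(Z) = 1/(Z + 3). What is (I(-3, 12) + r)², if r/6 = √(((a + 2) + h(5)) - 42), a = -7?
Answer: (22 - 15*I*√30)²/4 ≈ -1566.5 - 903.74*I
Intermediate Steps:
h(Z) = 1/(3 + Z)
r = 15*I*√30/2 (r = 6*√(((-7 + 2) + 1/(3 + 5)) - 42) = 6*√((-5 + 1/8) - 42) = 6*√((-5 + ⅛) - 42) = 6*√(-39/8 - 42) = 6*√(-375/8) = 6*(5*I*√30/4) = 15*I*√30/2 ≈ 41.079*I)
(I(-3, 12) + r)² = (-11 + 15*I*√30/2)²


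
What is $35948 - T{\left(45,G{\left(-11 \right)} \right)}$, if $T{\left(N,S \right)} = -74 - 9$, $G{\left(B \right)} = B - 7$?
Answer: $36031$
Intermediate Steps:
$G{\left(B \right)} = -7 + B$ ($G{\left(B \right)} = B - 7 = -7 + B$)
$T{\left(N,S \right)} = -83$ ($T{\left(N,S \right)} = -74 - 9 = -83$)
$35948 - T{\left(45,G{\left(-11 \right)} \right)} = 35948 - -83 = 35948 + 83 = 36031$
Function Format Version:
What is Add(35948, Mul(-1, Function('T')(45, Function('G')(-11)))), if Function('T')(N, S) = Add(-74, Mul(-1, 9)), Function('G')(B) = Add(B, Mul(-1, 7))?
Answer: 36031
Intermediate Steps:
Function('G')(B) = Add(-7, B) (Function('G')(B) = Add(B, -7) = Add(-7, B))
Function('T')(N, S) = -83 (Function('T')(N, S) = Add(-74, -9) = -83)
Add(35948, Mul(-1, Function('T')(45, Function('G')(-11)))) = Add(35948, Mul(-1, -83)) = Add(35948, 83) = 36031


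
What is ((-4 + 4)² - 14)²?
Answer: 196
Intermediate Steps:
((-4 + 4)² - 14)² = (0² - 14)² = (0 - 14)² = (-14)² = 196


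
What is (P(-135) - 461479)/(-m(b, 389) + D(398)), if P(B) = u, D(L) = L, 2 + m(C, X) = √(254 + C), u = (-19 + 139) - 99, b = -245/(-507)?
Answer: -93583682400/80990977 - 5998954*√387069/80990977 ≈ -1201.6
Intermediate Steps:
b = 245/507 (b = -245*(-1/507) = 245/507 ≈ 0.48323)
u = 21 (u = 120 - 99 = 21)
m(C, X) = -2 + √(254 + C)
P(B) = 21
(P(-135) - 461479)/(-m(b, 389) + D(398)) = (21 - 461479)/(-(-2 + √(254 + 245/507)) + 398) = -461458/(-(-2 + √(129023/507)) + 398) = -461458/(-(-2 + √387069/39) + 398) = -461458/((2 - √387069/39) + 398) = -461458/(400 - √387069/39)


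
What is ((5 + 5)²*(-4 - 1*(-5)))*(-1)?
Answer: -100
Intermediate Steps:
((5 + 5)²*(-4 - 1*(-5)))*(-1) = (10²*(-4 + 5))*(-1) = (100*1)*(-1) = 100*(-1) = -100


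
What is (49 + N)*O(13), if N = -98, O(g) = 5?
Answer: -245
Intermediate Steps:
(49 + N)*O(13) = (49 - 98)*5 = -49*5 = -245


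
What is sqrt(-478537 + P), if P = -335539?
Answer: 2*I*sqrt(203519) ≈ 902.26*I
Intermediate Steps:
sqrt(-478537 + P) = sqrt(-478537 - 335539) = sqrt(-814076) = 2*I*sqrt(203519)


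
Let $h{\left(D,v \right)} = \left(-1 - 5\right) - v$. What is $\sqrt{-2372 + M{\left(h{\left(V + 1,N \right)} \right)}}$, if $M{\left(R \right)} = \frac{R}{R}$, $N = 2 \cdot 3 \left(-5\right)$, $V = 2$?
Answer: $i \sqrt{2371} \approx 48.693 i$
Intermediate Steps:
$N = -30$ ($N = 6 \left(-5\right) = -30$)
$h{\left(D,v \right)} = -6 - v$
$M{\left(R \right)} = 1$
$\sqrt{-2372 + M{\left(h{\left(V + 1,N \right)} \right)}} = \sqrt{-2372 + 1} = \sqrt{-2371} = i \sqrt{2371}$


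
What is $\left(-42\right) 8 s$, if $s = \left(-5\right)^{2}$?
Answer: $-8400$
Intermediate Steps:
$s = 25$
$\left(-42\right) 8 s = \left(-42\right) 8 \cdot 25 = \left(-336\right) 25 = -8400$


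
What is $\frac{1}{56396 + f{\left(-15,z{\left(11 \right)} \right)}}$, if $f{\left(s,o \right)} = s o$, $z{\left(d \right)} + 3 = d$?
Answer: $\frac{1}{56276} \approx 1.777 \cdot 10^{-5}$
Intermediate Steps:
$z{\left(d \right)} = -3 + d$
$f{\left(s,o \right)} = o s$
$\frac{1}{56396 + f{\left(-15,z{\left(11 \right)} \right)}} = \frac{1}{56396 + \left(-3 + 11\right) \left(-15\right)} = \frac{1}{56396 + 8 \left(-15\right)} = \frac{1}{56396 - 120} = \frac{1}{56276}$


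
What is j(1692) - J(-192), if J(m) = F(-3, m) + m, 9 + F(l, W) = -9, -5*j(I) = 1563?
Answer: -513/5 ≈ -102.60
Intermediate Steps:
j(I) = -1563/5 (j(I) = -1/5*1563 = -1563/5)
F(l, W) = -18 (F(l, W) = -9 - 9 = -18)
J(m) = -18 + m
j(1692) - J(-192) = -1563/5 - (-18 - 192) = -1563/5 - 1*(-210) = -1563/5 + 210 = -513/5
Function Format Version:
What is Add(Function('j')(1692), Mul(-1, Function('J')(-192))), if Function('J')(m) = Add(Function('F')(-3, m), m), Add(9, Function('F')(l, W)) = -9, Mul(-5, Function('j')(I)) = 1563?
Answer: Rational(-513, 5) ≈ -102.60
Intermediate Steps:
Function('j')(I) = Rational(-1563, 5) (Function('j')(I) = Mul(Rational(-1, 5), 1563) = Rational(-1563, 5))
Function('F')(l, W) = -18 (Function('F')(l, W) = Add(-9, -9) = -18)
Function('J')(m) = Add(-18, m)
Add(Function('j')(1692), Mul(-1, Function('J')(-192))) = Add(Rational(-1563, 5), Mul(-1, Add(-18, -192))) = Add(Rational(-1563, 5), Mul(-1, -210)) = Add(Rational(-1563, 5), 210) = Rational(-513, 5)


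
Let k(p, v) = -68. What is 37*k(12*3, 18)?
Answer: -2516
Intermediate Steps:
37*k(12*3, 18) = 37*(-68) = -2516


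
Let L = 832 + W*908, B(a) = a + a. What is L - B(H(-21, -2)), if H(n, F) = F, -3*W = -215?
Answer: 197728/3 ≈ 65909.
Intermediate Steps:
W = 215/3 (W = -⅓*(-215) = 215/3 ≈ 71.667)
B(a) = 2*a
L = 197716/3 (L = 832 + (215/3)*908 = 832 + 195220/3 = 197716/3 ≈ 65905.)
L - B(H(-21, -2)) = 197716/3 - 2*(-2) = 197716/3 - 1*(-4) = 197716/3 + 4 = 197728/3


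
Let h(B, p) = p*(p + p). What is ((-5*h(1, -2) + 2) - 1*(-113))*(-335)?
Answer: -25125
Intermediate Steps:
h(B, p) = 2*p² (h(B, p) = p*(2*p) = 2*p²)
((-5*h(1, -2) + 2) - 1*(-113))*(-335) = ((-10*(-2)² + 2) - 1*(-113))*(-335) = ((-10*4 + 2) + 113)*(-335) = ((-5*8 + 2) + 113)*(-335) = ((-40 + 2) + 113)*(-335) = (-38 + 113)*(-335) = 75*(-335) = -25125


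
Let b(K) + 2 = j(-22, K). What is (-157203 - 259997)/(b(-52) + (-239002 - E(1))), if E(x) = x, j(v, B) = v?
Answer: 417200/239027 ≈ 1.7454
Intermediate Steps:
b(K) = -24 (b(K) = -2 - 22 = -24)
(-157203 - 259997)/(b(-52) + (-239002 - E(1))) = (-157203 - 259997)/(-24 + (-239002 - 1*1)) = -417200/(-24 + (-239002 - 1)) = -417200/(-24 - 239003) = -417200/(-239027) = -417200*(-1/239027) = 417200/239027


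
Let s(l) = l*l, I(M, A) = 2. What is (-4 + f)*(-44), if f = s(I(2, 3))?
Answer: 0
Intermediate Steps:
s(l) = l²
f = 4 (f = 2² = 4)
(-4 + f)*(-44) = (-4 + 4)*(-44) = 0*(-44) = 0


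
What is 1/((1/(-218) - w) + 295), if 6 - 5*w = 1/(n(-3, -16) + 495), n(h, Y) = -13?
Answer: 131345/38588613 ≈ 0.0034037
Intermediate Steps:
w = 2891/2410 (w = 6/5 - 1/(5*(-13 + 495)) = 6/5 - ⅕/482 = 6/5 - ⅕*1/482 = 6/5 - 1/2410 = 2891/2410 ≈ 1.1996)
1/((1/(-218) - w) + 295) = 1/((1/(-218) - 1*2891/2410) + 295) = 1/((-1/218 - 2891/2410) + 295) = 1/(-158162/131345 + 295) = 1/(38588613/131345) = 131345/38588613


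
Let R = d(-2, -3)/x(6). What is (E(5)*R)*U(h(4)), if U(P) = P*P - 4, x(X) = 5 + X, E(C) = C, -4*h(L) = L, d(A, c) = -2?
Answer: 30/11 ≈ 2.7273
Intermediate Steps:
h(L) = -L/4
R = -2/11 (R = -2/(5 + 6) = -2/11 ≈ -0.18182)
U(P) = -4 + P**2 (U(P) = P**2 - 4 = -4 + P**2)
(E(5)*R)*U(h(4)) = (5*(-2/11))*(-4 + (-1/4*4)**2) = -10*(-4 + (-1)**2)/11 = -10*(-4 + 1)/11 = -10/11*(-3) = 30/11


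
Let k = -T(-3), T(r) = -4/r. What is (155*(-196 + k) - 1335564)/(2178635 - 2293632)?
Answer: 4098452/344991 ≈ 11.880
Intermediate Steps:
k = -4/3 (k = -(-4)/(-3) = -(-4)*(-1)/3 = -1*4/3 = -4/3 ≈ -1.3333)
(155*(-196 + k) - 1335564)/(2178635 - 2293632) = (155*(-196 - 4/3) - 1335564)/(2178635 - 2293632) = (155*(-592/3) - 1335564)/(-114997) = (-91760/3 - 1335564)*(-1/114997) = -4098452/3*(-1/114997) = 4098452/344991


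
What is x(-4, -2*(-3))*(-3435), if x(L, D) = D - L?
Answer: -34350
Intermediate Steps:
x(-4, -2*(-3))*(-3435) = (-2*(-3) - 1*(-4))*(-3435) = (6 + 4)*(-3435) = 10*(-3435) = -34350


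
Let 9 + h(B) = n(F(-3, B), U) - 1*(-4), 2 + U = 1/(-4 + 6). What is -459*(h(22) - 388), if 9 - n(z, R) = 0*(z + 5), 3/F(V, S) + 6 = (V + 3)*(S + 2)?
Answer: 176256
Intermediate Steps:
F(V, S) = 3/(-6 + (2 + S)*(3 + V)) (F(V, S) = 3/(-6 + (V + 3)*(S + 2)) = 3/(-6 + (3 + V)*(2 + S)) = 3/(-6 + (2 + S)*(3 + V)))
U = -3/2 (U = -2 + 1/(-4 + 6) = -2 + 1/2 = -2 + ½ = -3/2 ≈ -1.5000)
n(z, R) = 9 (n(z, R) = 9 - 0*(z + 5) = 9 - 0*(5 + z) = 9 - 1*0 = 9 + 0 = 9)
h(B) = 4 (h(B) = -9 + (9 - 1*(-4)) = -9 + (9 + 4) = -9 + 13 = 4)
-459*(h(22) - 388) = -459*(4 - 388) = -459*(-384) = 176256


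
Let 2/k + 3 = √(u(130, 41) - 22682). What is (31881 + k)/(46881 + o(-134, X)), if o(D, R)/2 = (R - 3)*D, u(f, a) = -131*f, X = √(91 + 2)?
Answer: 1829868806775/2728928503441 + 113126837420*√93/30018213537851 - 11560*I*√2482/2728928503441 - 2144*I*√230826/90054640613553 ≈ 0.70689 - 2.2248e-7*I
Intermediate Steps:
X = √93 ≈ 9.6436
o(D, R) = 2*D*(-3 + R) (o(D, R) = 2*((R - 3)*D) = 2*((-3 + R)*D) = 2*(D*(-3 + R)) = 2*D*(-3 + R))
k = 2/(-3 + 4*I*√2482) (k = 2/(-3 + √(-131*130 - 22682)) = 2/(-3 + √(-17030 - 22682)) = 2/(-3 + √(-39712)) = 2/(-3 + 4*I*√2482) ≈ -0.00015105 - 0.010034*I)
(31881 + k)/(46881 + o(-134, X)) = (31881 + (-6/39721 - 8*I*√2482/39721))/(46881 + 2*(-134)*(-3 + √93)) = (1266345195/39721 - 8*I*√2482/39721)/(46881 + (804 - 268*√93)) = (1266345195/39721 - 8*I*√2482/39721)/(47685 - 268*√93)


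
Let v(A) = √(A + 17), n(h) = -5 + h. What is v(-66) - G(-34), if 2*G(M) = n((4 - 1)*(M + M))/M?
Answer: -209/68 + 7*I ≈ -3.0735 + 7.0*I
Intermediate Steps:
G(M) = (-5 + 6*M)/(2*M) (G(M) = ((-5 + (4 - 1)*(M + M))/M)/2 = ((-5 + 3*(2*M))/M)/2 = ((-5 + 6*M)/M)/2 = (-5 + 6*M)/(2*M))
v(A) = √(17 + A)
v(-66) - G(-34) = √(17 - 66) - (3 - 5/2/(-34)) = √(-49) - (3 - 5/2*(-1/34)) = 7*I - (3 + 5/68) = 7*I - 1*209/68 = 7*I - 209/68 = -209/68 + 7*I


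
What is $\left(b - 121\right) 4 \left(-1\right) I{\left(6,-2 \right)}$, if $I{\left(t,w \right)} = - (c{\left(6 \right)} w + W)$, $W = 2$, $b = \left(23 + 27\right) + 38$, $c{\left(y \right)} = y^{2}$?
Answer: $9240$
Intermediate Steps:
$b = 88$ ($b = 50 + 38 = 88$)
$I{\left(t,w \right)} = -2 - 36 w$ ($I{\left(t,w \right)} = - (6^{2} w + 2) = - (36 w + 2) = - (2 + 36 w) = -2 - 36 w$)
$\left(b - 121\right) 4 \left(-1\right) I{\left(6,-2 \right)} = \left(88 - 121\right) 4 \left(-1\right) \left(-2 - -72\right) = - 33 \left(- 4 \left(-2 + 72\right)\right) = - 33 \left(\left(-4\right) 70\right) = \left(-33\right) \left(-280\right) = 9240$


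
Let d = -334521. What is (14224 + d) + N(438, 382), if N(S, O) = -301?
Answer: -320598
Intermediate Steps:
(14224 + d) + N(438, 382) = (14224 - 334521) - 301 = -320297 - 301 = -320598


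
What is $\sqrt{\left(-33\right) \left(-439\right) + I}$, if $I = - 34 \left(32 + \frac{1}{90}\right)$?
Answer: $\frac{\sqrt{3014690}}{15} \approx 115.75$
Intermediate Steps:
$I = - \frac{48977}{45}$ ($I = - 34 \left(32 + \frac{1}{90}\right) = \left(-34\right) \frac{2881}{90} = - \frac{48977}{45} \approx -1088.4$)
$\sqrt{\left(-33\right) \left(-439\right) + I} = \sqrt{\left(-33\right) \left(-439\right) - \frac{48977}{45}} = \sqrt{14487 - \frac{48977}{45}} = \sqrt{\frac{602938}{45}} = \frac{\sqrt{3014690}}{15}$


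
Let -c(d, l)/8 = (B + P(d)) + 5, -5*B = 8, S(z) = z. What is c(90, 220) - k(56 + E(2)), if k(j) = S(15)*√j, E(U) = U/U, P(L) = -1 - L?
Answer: 3504/5 - 15*√57 ≈ 587.55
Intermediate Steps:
B = -8/5 (B = -⅕*8 = -8/5 ≈ -1.6000)
E(U) = 1
c(d, l) = -96/5 + 8*d (c(d, l) = -8*((-8/5 + (-1 - d)) + 5) = -8*((-13/5 - d) + 5) = -8*(12/5 - d) = -96/5 + 8*d)
k(j) = 15*√j
c(90, 220) - k(56 + E(2)) = (-96/5 + 8*90) - 15*√(56 + 1) = (-96/5 + 720) - 15*√57 = 3504/5 - 15*√57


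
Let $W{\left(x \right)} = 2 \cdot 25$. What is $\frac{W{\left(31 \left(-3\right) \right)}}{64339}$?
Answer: $\frac{50}{64339} \approx 0.00077713$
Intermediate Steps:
$W{\left(x \right)} = 50$
$\frac{W{\left(31 \left(-3\right) \right)}}{64339} = \frac{50}{64339}$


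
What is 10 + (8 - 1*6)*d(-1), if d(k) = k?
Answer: 8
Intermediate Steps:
10 + (8 - 1*6)*d(-1) = 10 + (8 - 1*6)*(-1) = 10 + (8 - 6)*(-1) = 10 + 2*(-1) = 10 - 2 = 8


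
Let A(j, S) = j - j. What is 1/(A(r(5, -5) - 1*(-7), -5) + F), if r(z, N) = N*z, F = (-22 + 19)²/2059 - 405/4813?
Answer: -9909967/790578 ≈ -12.535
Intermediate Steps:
F = -790578/9909967 (F = (-3)²*(1/2059) - 405*1/4813 = 9*(1/2059) - 405/4813 = 9/2059 - 405/4813 = -790578/9909967 ≈ -0.079776)
A(j, S) = 0
1/(A(r(5, -5) - 1*(-7), -5) + F) = 1/(0 - 790578/9909967) = 1/(-790578/9909967) = -9909967/790578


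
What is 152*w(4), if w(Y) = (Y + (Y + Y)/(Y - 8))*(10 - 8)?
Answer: 608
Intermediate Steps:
w(Y) = 2*Y + 4*Y/(-8 + Y) (w(Y) = (Y + (2*Y)/(-8 + Y))*2 = (Y + 2*Y/(-8 + Y))*2 = 2*Y + 4*Y/(-8 + Y))
152*w(4) = 152*(2*4*(-6 + 4)/(-8 + 4)) = 152*(2*4*(-2)/(-4)) = 152*(2*4*(-1/4)*(-2)) = 152*4 = 608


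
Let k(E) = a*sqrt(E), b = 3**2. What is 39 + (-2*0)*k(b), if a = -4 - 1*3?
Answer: 39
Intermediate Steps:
a = -7 (a = -4 - 3 = -7)
b = 9
k(E) = -7*sqrt(E)
39 + (-2*0)*k(b) = 39 + (-2*0)*(-7*sqrt(9)) = 39 + 0*(-7*3) = 39 + 0*(-21) = 39 + 0 = 39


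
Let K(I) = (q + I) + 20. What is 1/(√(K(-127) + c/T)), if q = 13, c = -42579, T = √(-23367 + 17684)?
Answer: √5683/√(-534202 + 42579*I*√5683) ≈ 0.027016 - 0.031884*I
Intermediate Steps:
T = I*√5683 (T = √(-5683) = I*√5683 ≈ 75.386*I)
K(I) = 33 + I (K(I) = (13 + I) + 20 = 33 + I)
1/(√(K(-127) + c/T)) = 1/(√((33 - 127) - 42579*(-I*√5683/5683))) = 1/(√(-94 - (-42579)*I*√5683/5683)) = 1/(√(-94 + 42579*I*√5683/5683)) = (-94 + 42579*I*√5683/5683)^(-½)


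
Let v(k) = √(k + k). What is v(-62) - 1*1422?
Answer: -1422 + 2*I*√31 ≈ -1422.0 + 11.136*I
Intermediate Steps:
v(k) = √2*√k (v(k) = √(2*k) = √2*√k)
v(-62) - 1*1422 = √2*√(-62) - 1*1422 = √2*(I*√62) - 1422 = 2*I*√31 - 1422 = -1422 + 2*I*√31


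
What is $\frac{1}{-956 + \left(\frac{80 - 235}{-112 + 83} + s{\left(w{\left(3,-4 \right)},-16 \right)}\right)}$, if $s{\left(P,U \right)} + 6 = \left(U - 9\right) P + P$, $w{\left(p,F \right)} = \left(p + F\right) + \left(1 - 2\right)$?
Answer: $- \frac{29}{26351} \approx -0.0011005$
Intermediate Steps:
$w{\left(p,F \right)} = -1 + F + p$ ($w{\left(p,F \right)} = \left(F + p\right) + \left(1 - 2\right) = \left(F + p\right) - 1 = -1 + F + p$)
$s{\left(P,U \right)} = -6 + P + P \left(-9 + U\right)$ ($s{\left(P,U \right)} = -6 + \left(\left(U - 9\right) P + P\right) = -6 + \left(\left(-9 + U\right) P + P\right) = -6 + \left(P \left(-9 + U\right) + P\right) = -6 + \left(P + P \left(-9 + U\right)\right) = -6 + P + P \left(-9 + U\right)$)
$\frac{1}{-956 + \left(\frac{80 - 235}{-112 + 83} + s{\left(w{\left(3,-4 \right)},-16 \right)}\right)} = \frac{1}{-956 - \left(6 + 8 \left(-1 - 4 + 3\right) - \frac{80 - 235}{-112 + 83} - \left(-1 - 4 + 3\right) \left(-16\right)\right)} = \frac{1}{-956 - \left(-42 + \frac{155}{-29}\right)} = \frac{1}{-956 + \left(\left(-155\right) \left(- \frac{1}{29}\right) + \left(-6 + 16 + 32\right)\right)} = \frac{1}{-956 + \left(\frac{155}{29} + 42\right)} = \frac{1}{-956 + \frac{1373}{29}} = \frac{1}{- \frac{26351}{29}} = - \frac{29}{26351}$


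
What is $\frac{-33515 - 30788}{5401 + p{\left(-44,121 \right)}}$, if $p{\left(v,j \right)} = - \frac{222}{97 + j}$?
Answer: $- \frac{7009027}{588598} \approx -11.908$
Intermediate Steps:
$\frac{-33515 - 30788}{5401 + p{\left(-44,121 \right)}} = \frac{-33515 - 30788}{5401 - \frac{222}{97 + 121}} = - \frac{64303}{5401 - \frac{222}{218}} = - \frac{64303}{5401 - \frac{111}{109}} = - \frac{64303}{\frac{588598}{109}} = \left(-64303\right) \frac{109}{588598} = - \frac{7009027}{588598}$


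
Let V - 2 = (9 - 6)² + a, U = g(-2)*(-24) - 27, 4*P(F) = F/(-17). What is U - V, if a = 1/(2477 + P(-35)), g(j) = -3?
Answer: 5727946/168471 ≈ 34.000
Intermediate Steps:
P(F) = -F/68 (P(F) = (F/(-17))/4 = (F*(-1/17))/4 = (-F/17)/4 = -F/68)
a = 68/168471 (a = 1/(2477 - 1/68*(-35)) = 1/(2477 + 35/68) = 1/(168471/68) = 68/168471 ≈ 0.00040363)
U = 45 (U = -3*(-24) - 27 = 72 - 27 = 45)
V = 1853249/168471 (V = 2 + ((9 - 6)² + 68/168471) = 2 + (3² + 68/168471) = 2 + (9 + 68/168471) = 2 + 1516307/168471 = 1853249/168471 ≈ 11.000)
U - V = 45 - 1*1853249/168471 = 45 - 1853249/168471 = 5727946/168471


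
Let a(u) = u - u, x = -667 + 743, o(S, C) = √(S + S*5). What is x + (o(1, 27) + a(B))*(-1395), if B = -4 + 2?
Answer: 76 - 1395*√6 ≈ -3341.0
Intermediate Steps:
B = -2
o(S, C) = √6*√S (o(S, C) = √(S + 5*S) = √(6*S) = √6*√S)
x = 76
a(u) = 0
x + (o(1, 27) + a(B))*(-1395) = 76 + (√6*√1 + 0)*(-1395) = 76 + (√6*1 + 0)*(-1395) = 76 + (√6 + 0)*(-1395) = 76 + √6*(-1395) = 76 - 1395*√6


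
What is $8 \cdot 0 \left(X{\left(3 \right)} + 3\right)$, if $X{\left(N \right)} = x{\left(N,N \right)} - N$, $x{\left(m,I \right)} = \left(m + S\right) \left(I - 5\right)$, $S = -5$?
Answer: $0$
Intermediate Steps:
$x{\left(m,I \right)} = \left(-5 + I\right) \left(-5 + m\right)$ ($x{\left(m,I \right)} = \left(m - 5\right) \left(I - 5\right) = \left(-5 + m\right) \left(-5 + I\right) = \left(-5 + I\right) \left(-5 + m\right)$)
$X{\left(N \right)} = 25 + N^{2} - 11 N$ ($X{\left(N \right)} = \left(25 - 5 N - 5 N + N N\right) - N = \left(25 - 5 N - 5 N + N^{2}\right) - N = \left(25 + N^{2} - 10 N\right) - N = 25 + N^{2} - 11 N$)
$8 \cdot 0 \left(X{\left(3 \right)} + 3\right) = 8 \cdot 0 \left(\left(25 + 3^{2} - 33\right) + 3\right) = 0 \left(\left(25 + 9 - 33\right) + 3\right) = 0 \left(1 + 3\right) = 0 \cdot 4 = 0$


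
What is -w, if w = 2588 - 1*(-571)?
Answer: -3159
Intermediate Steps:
w = 3159 (w = 2588 + 571 = 3159)
-w = -1*3159 = -3159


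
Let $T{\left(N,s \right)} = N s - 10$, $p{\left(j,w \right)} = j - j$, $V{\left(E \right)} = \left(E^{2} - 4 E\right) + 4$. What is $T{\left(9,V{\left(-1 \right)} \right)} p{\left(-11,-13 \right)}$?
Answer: $0$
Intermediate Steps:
$V{\left(E \right)} = 4 + E^{2} - 4 E$
$p{\left(j,w \right)} = 0$
$T{\left(N,s \right)} = -10 + N s$
$T{\left(9,V{\left(-1 \right)} \right)} p{\left(-11,-13 \right)} = \left(-10 + 9 \left(4 + \left(-1\right)^{2} - -4\right)\right) 0 = \left(-10 + 9 \left(4 + 1 + 4\right)\right) 0 = \left(-10 + 9 \cdot 9\right) 0 = \left(-10 + 81\right) 0 = 71 \cdot 0 = 0$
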